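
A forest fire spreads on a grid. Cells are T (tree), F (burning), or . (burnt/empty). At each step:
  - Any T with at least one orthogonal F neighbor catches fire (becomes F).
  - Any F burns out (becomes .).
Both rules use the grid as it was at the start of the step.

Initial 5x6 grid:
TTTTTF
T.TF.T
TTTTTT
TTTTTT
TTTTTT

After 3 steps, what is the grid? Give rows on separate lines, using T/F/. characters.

Step 1: 5 trees catch fire, 2 burn out
  TTTFF.
  T.F..F
  TTTFTT
  TTTTTT
  TTTTTT
Step 2: 5 trees catch fire, 5 burn out
  TTF...
  T.....
  TTF.FF
  TTTFTT
  TTTTTT
Step 3: 6 trees catch fire, 5 burn out
  TF....
  T.....
  TF....
  TTF.FF
  TTTFTT

TF....
T.....
TF....
TTF.FF
TTTFTT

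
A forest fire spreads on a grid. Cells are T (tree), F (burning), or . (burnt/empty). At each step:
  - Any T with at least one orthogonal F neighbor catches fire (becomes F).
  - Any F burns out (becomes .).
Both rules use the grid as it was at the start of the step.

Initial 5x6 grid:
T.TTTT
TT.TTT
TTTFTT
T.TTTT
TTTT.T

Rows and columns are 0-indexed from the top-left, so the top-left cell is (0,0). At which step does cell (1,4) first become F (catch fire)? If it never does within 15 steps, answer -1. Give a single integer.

Step 1: cell (1,4)='T' (+4 fires, +1 burnt)
Step 2: cell (1,4)='F' (+7 fires, +4 burnt)
  -> target ignites at step 2
Step 3: cell (1,4)='.' (+7 fires, +7 burnt)
Step 4: cell (1,4)='.' (+5 fires, +7 burnt)
Step 5: cell (1,4)='.' (+2 fires, +5 burnt)
Step 6: cell (1,4)='.' (+0 fires, +2 burnt)
  fire out at step 6

2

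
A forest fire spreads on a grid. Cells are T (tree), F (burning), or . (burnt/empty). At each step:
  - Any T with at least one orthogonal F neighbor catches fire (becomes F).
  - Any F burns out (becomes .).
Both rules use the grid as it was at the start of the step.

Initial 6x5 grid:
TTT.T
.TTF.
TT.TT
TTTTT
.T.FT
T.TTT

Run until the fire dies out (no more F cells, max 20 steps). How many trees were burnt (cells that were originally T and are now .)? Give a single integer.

Step 1: +5 fires, +2 burnt (F count now 5)
Step 2: +7 fires, +5 burnt (F count now 7)
Step 3: +3 fires, +7 burnt (F count now 3)
Step 4: +4 fires, +3 burnt (F count now 4)
Step 5: +0 fires, +4 burnt (F count now 0)
Fire out after step 5
Initially T: 21, now '.': 28
Total burnt (originally-T cells now '.'): 19

Answer: 19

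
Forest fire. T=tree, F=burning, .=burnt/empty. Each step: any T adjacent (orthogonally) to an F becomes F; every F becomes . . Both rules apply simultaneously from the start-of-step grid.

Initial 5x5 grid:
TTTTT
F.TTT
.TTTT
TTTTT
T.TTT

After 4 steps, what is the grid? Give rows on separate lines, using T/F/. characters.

Step 1: 1 trees catch fire, 1 burn out
  FTTTT
  ..TTT
  .TTTT
  TTTTT
  T.TTT
Step 2: 1 trees catch fire, 1 burn out
  .FTTT
  ..TTT
  .TTTT
  TTTTT
  T.TTT
Step 3: 1 trees catch fire, 1 burn out
  ..FTT
  ..TTT
  .TTTT
  TTTTT
  T.TTT
Step 4: 2 trees catch fire, 1 burn out
  ...FT
  ..FTT
  .TTTT
  TTTTT
  T.TTT

...FT
..FTT
.TTTT
TTTTT
T.TTT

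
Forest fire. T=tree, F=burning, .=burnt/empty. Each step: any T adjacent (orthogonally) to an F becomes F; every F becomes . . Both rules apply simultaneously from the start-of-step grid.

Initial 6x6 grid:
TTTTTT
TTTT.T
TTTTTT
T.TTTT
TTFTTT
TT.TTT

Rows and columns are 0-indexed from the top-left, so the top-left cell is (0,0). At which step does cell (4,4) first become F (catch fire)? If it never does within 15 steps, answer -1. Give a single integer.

Step 1: cell (4,4)='T' (+3 fires, +1 burnt)
Step 2: cell (4,4)='F' (+6 fires, +3 burnt)
  -> target ignites at step 2
Step 3: cell (4,4)='.' (+8 fires, +6 burnt)
Step 4: cell (4,4)='.' (+7 fires, +8 burnt)
Step 5: cell (4,4)='.' (+4 fires, +7 burnt)
Step 6: cell (4,4)='.' (+3 fires, +4 burnt)
Step 7: cell (4,4)='.' (+1 fires, +3 burnt)
Step 8: cell (4,4)='.' (+0 fires, +1 burnt)
  fire out at step 8

2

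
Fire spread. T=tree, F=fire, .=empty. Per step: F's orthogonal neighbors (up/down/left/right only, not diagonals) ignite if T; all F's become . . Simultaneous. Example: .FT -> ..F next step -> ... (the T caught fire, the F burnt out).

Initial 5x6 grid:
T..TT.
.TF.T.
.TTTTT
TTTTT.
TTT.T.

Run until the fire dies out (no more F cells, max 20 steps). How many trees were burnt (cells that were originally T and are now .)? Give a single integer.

Answer: 18

Derivation:
Step 1: +2 fires, +1 burnt (F count now 2)
Step 2: +3 fires, +2 burnt (F count now 3)
Step 3: +4 fires, +3 burnt (F count now 4)
Step 4: +5 fires, +4 burnt (F count now 5)
Step 5: +3 fires, +5 burnt (F count now 3)
Step 6: +1 fires, +3 burnt (F count now 1)
Step 7: +0 fires, +1 burnt (F count now 0)
Fire out after step 7
Initially T: 19, now '.': 29
Total burnt (originally-T cells now '.'): 18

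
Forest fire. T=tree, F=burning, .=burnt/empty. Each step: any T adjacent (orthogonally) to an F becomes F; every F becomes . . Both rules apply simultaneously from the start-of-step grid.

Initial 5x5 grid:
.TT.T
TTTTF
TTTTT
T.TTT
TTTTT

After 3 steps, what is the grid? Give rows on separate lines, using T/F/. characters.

Step 1: 3 trees catch fire, 1 burn out
  .TT.F
  TTTF.
  TTTTF
  T.TTT
  TTTTT
Step 2: 3 trees catch fire, 3 burn out
  .TT..
  TTF..
  TTTF.
  T.TTF
  TTTTT
Step 3: 5 trees catch fire, 3 burn out
  .TF..
  TF...
  TTF..
  T.TF.
  TTTTF

.TF..
TF...
TTF..
T.TF.
TTTTF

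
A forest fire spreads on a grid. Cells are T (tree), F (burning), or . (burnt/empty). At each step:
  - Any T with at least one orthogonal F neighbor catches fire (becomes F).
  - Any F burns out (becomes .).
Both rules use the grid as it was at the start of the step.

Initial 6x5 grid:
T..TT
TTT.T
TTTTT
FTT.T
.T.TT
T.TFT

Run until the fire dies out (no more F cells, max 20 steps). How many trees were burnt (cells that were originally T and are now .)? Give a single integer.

Answer: 20

Derivation:
Step 1: +5 fires, +2 burnt (F count now 5)
Step 2: +5 fires, +5 burnt (F count now 5)
Step 3: +4 fires, +5 burnt (F count now 4)
Step 4: +3 fires, +4 burnt (F count now 3)
Step 5: +1 fires, +3 burnt (F count now 1)
Step 6: +1 fires, +1 burnt (F count now 1)
Step 7: +1 fires, +1 burnt (F count now 1)
Step 8: +0 fires, +1 burnt (F count now 0)
Fire out after step 8
Initially T: 21, now '.': 29
Total burnt (originally-T cells now '.'): 20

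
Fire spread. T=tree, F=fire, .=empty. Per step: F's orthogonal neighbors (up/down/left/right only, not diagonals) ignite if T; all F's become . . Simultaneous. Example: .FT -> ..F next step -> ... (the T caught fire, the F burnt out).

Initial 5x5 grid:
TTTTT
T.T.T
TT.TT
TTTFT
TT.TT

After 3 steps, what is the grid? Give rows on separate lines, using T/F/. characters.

Step 1: 4 trees catch fire, 1 burn out
  TTTTT
  T.T.T
  TT.FT
  TTF.F
  TT.FT
Step 2: 3 trees catch fire, 4 burn out
  TTTTT
  T.T.T
  TT..F
  TF...
  TT..F
Step 3: 4 trees catch fire, 3 burn out
  TTTTT
  T.T.F
  TF...
  F....
  TF...

TTTTT
T.T.F
TF...
F....
TF...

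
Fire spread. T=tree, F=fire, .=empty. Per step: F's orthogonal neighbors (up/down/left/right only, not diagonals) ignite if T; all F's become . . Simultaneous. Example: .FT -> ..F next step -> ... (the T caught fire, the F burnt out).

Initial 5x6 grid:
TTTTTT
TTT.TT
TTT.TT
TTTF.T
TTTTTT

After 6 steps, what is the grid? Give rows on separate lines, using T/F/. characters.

Step 1: 2 trees catch fire, 1 burn out
  TTTTTT
  TTT.TT
  TTT.TT
  TTF..T
  TTTFTT
Step 2: 4 trees catch fire, 2 burn out
  TTTTTT
  TTT.TT
  TTF.TT
  TF...T
  TTF.FT
Step 3: 5 trees catch fire, 4 burn out
  TTTTTT
  TTF.TT
  TF..TT
  F....T
  TF...F
Step 4: 5 trees catch fire, 5 burn out
  TTFTTT
  TF..TT
  F...TT
  .....F
  F.....
Step 5: 4 trees catch fire, 5 burn out
  TF.FTT
  F...TT
  ....TF
  ......
  ......
Step 6: 4 trees catch fire, 4 burn out
  F...FT
  ....TF
  ....F.
  ......
  ......

F...FT
....TF
....F.
......
......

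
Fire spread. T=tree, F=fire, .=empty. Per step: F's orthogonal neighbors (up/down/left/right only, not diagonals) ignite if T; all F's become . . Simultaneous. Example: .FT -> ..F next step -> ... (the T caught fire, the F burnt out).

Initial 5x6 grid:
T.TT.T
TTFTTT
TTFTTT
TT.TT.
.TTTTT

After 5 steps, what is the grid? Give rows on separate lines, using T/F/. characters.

Step 1: 5 trees catch fire, 2 burn out
  T.FT.T
  TF.FTT
  TF.FTT
  TT.TT.
  .TTTTT
Step 2: 7 trees catch fire, 5 burn out
  T..F.T
  F...FT
  F...FT
  TF.FT.
  .TTTTT
Step 3: 7 trees catch fire, 7 burn out
  F....T
  .....F
  .....F
  F...F.
  .FTFTT
Step 4: 3 trees catch fire, 7 burn out
  .....F
  ......
  ......
  ......
  ..F.FT
Step 5: 1 trees catch fire, 3 burn out
  ......
  ......
  ......
  ......
  .....F

......
......
......
......
.....F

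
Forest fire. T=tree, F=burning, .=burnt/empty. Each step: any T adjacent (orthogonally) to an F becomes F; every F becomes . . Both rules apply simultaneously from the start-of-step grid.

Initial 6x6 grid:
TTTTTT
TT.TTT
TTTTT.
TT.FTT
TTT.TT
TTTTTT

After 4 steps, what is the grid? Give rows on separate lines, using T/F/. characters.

Step 1: 2 trees catch fire, 1 burn out
  TTTTTT
  TT.TTT
  TTTFT.
  TT..FT
  TTT.TT
  TTTTTT
Step 2: 5 trees catch fire, 2 burn out
  TTTTTT
  TT.FTT
  TTF.F.
  TT...F
  TTT.FT
  TTTTTT
Step 3: 5 trees catch fire, 5 burn out
  TTTFTT
  TT..FT
  TF....
  TT....
  TTT..F
  TTTTFT
Step 4: 8 trees catch fire, 5 burn out
  TTF.FT
  TF...F
  F.....
  TF....
  TTT...
  TTTF.F

TTF.FT
TF...F
F.....
TF....
TTT...
TTTF.F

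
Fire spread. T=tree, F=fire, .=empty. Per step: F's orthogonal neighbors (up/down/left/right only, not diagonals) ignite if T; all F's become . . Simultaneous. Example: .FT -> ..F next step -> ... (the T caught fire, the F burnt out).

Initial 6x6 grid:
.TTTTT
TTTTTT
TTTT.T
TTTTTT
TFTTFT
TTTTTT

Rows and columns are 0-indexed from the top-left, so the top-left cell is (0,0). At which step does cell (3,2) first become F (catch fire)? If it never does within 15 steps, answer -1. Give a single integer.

Step 1: cell (3,2)='T' (+8 fires, +2 burnt)
Step 2: cell (3,2)='F' (+9 fires, +8 burnt)
  -> target ignites at step 2
Step 3: cell (3,2)='.' (+5 fires, +9 burnt)
Step 4: cell (3,2)='.' (+5 fires, +5 burnt)
Step 5: cell (3,2)='.' (+4 fires, +5 burnt)
Step 6: cell (3,2)='.' (+1 fires, +4 burnt)
Step 7: cell (3,2)='.' (+0 fires, +1 burnt)
  fire out at step 7

2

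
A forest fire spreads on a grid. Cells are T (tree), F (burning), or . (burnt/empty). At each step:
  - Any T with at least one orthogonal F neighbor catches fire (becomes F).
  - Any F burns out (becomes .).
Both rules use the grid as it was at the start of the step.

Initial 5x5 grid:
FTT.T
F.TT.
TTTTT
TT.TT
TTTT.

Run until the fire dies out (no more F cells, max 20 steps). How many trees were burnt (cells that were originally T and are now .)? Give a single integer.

Answer: 17

Derivation:
Step 1: +2 fires, +2 burnt (F count now 2)
Step 2: +3 fires, +2 burnt (F count now 3)
Step 3: +4 fires, +3 burnt (F count now 4)
Step 4: +3 fires, +4 burnt (F count now 3)
Step 5: +3 fires, +3 burnt (F count now 3)
Step 6: +2 fires, +3 burnt (F count now 2)
Step 7: +0 fires, +2 burnt (F count now 0)
Fire out after step 7
Initially T: 18, now '.': 24
Total burnt (originally-T cells now '.'): 17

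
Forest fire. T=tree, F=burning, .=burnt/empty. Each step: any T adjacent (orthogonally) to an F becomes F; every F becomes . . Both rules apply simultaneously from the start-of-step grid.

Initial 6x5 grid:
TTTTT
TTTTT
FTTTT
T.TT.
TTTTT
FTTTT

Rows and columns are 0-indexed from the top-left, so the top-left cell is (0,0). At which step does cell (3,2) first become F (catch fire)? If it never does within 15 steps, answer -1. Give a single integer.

Step 1: cell (3,2)='T' (+5 fires, +2 burnt)
Step 2: cell (3,2)='T' (+5 fires, +5 burnt)
Step 3: cell (3,2)='F' (+6 fires, +5 burnt)
  -> target ignites at step 3
Step 4: cell (3,2)='.' (+6 fires, +6 burnt)
Step 5: cell (3,2)='.' (+3 fires, +6 burnt)
Step 6: cell (3,2)='.' (+1 fires, +3 burnt)
Step 7: cell (3,2)='.' (+0 fires, +1 burnt)
  fire out at step 7

3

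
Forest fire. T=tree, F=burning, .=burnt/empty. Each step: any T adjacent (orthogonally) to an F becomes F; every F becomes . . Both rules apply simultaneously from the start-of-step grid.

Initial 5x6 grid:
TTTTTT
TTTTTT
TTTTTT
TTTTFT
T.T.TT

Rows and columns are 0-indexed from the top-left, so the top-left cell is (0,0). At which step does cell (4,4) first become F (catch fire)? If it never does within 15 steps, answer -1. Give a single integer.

Step 1: cell (4,4)='F' (+4 fires, +1 burnt)
  -> target ignites at step 1
Step 2: cell (4,4)='.' (+5 fires, +4 burnt)
Step 3: cell (4,4)='.' (+6 fires, +5 burnt)
Step 4: cell (4,4)='.' (+5 fires, +6 burnt)
Step 5: cell (4,4)='.' (+4 fires, +5 burnt)
Step 6: cell (4,4)='.' (+2 fires, +4 burnt)
Step 7: cell (4,4)='.' (+1 fires, +2 burnt)
Step 8: cell (4,4)='.' (+0 fires, +1 burnt)
  fire out at step 8

1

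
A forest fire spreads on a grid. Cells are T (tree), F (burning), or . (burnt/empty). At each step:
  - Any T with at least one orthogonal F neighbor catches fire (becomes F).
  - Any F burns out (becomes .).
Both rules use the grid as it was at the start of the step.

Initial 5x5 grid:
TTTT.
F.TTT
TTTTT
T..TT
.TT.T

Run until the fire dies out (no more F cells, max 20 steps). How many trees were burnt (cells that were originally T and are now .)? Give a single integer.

Step 1: +2 fires, +1 burnt (F count now 2)
Step 2: +3 fires, +2 burnt (F count now 3)
Step 3: +2 fires, +3 burnt (F count now 2)
Step 4: +3 fires, +2 burnt (F count now 3)
Step 5: +3 fires, +3 burnt (F count now 3)
Step 6: +2 fires, +3 burnt (F count now 2)
Step 7: +1 fires, +2 burnt (F count now 1)
Step 8: +0 fires, +1 burnt (F count now 0)
Fire out after step 8
Initially T: 18, now '.': 23
Total burnt (originally-T cells now '.'): 16

Answer: 16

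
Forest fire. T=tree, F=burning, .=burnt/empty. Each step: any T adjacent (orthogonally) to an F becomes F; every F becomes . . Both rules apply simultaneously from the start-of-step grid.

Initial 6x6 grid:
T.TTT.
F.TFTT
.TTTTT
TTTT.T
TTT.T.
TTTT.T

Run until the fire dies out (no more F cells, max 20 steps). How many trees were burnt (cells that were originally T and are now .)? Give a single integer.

Answer: 24

Derivation:
Step 1: +5 fires, +2 burnt (F count now 5)
Step 2: +6 fires, +5 burnt (F count now 6)
Step 3: +3 fires, +6 burnt (F count now 3)
Step 4: +3 fires, +3 burnt (F count now 3)
Step 5: +3 fires, +3 burnt (F count now 3)
Step 6: +3 fires, +3 burnt (F count now 3)
Step 7: +1 fires, +3 burnt (F count now 1)
Step 8: +0 fires, +1 burnt (F count now 0)
Fire out after step 8
Initially T: 26, now '.': 34
Total burnt (originally-T cells now '.'): 24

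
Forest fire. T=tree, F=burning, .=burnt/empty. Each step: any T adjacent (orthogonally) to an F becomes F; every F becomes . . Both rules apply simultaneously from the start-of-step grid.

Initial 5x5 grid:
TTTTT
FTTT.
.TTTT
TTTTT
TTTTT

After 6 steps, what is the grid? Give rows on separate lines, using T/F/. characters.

Step 1: 2 trees catch fire, 1 burn out
  FTTTT
  .FTT.
  .TTTT
  TTTTT
  TTTTT
Step 2: 3 trees catch fire, 2 burn out
  .FTTT
  ..FT.
  .FTTT
  TTTTT
  TTTTT
Step 3: 4 trees catch fire, 3 burn out
  ..FTT
  ...F.
  ..FTT
  TFTTT
  TTTTT
Step 4: 5 trees catch fire, 4 burn out
  ...FT
  .....
  ...FT
  F.FTT
  TFTTT
Step 5: 5 trees catch fire, 5 burn out
  ....F
  .....
  ....F
  ...FT
  F.FTT
Step 6: 2 trees catch fire, 5 burn out
  .....
  .....
  .....
  ....F
  ...FT

.....
.....
.....
....F
...FT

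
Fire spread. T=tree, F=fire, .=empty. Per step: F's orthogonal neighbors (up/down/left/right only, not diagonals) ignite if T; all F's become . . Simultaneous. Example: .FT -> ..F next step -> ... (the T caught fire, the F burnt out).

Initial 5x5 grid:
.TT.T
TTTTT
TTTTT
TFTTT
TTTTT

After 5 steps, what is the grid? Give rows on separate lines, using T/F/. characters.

Step 1: 4 trees catch fire, 1 burn out
  .TT.T
  TTTTT
  TFTTT
  F.FTT
  TFTTT
Step 2: 6 trees catch fire, 4 burn out
  .TT.T
  TFTTT
  F.FTT
  ...FT
  F.FTT
Step 3: 6 trees catch fire, 6 burn out
  .FT.T
  F.FTT
  ...FT
  ....F
  ...FT
Step 4: 4 trees catch fire, 6 burn out
  ..F.T
  ...FT
  ....F
  .....
  ....F
Step 5: 1 trees catch fire, 4 burn out
  ....T
  ....F
  .....
  .....
  .....

....T
....F
.....
.....
.....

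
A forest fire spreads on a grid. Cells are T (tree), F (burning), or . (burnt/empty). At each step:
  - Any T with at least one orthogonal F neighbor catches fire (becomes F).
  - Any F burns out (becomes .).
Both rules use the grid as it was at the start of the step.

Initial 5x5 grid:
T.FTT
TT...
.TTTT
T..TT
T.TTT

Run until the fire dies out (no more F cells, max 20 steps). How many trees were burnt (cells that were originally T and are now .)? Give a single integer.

Step 1: +1 fires, +1 burnt (F count now 1)
Step 2: +1 fires, +1 burnt (F count now 1)
Step 3: +0 fires, +1 burnt (F count now 0)
Fire out after step 3
Initially T: 16, now '.': 11
Total burnt (originally-T cells now '.'): 2

Answer: 2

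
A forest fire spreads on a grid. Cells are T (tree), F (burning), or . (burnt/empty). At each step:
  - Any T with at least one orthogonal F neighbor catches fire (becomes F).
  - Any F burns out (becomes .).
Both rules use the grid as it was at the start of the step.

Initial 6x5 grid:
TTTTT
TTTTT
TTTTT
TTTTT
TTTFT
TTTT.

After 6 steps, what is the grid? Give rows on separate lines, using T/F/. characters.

Step 1: 4 trees catch fire, 1 burn out
  TTTTT
  TTTTT
  TTTTT
  TTTFT
  TTF.F
  TTTF.
Step 2: 5 trees catch fire, 4 burn out
  TTTTT
  TTTTT
  TTTFT
  TTF.F
  TF...
  TTF..
Step 3: 6 trees catch fire, 5 burn out
  TTTTT
  TTTFT
  TTF.F
  TF...
  F....
  TF...
Step 4: 6 trees catch fire, 6 burn out
  TTTFT
  TTF.F
  TF...
  F....
  .....
  F....
Step 5: 4 trees catch fire, 6 burn out
  TTF.F
  TF...
  F....
  .....
  .....
  .....
Step 6: 2 trees catch fire, 4 burn out
  TF...
  F....
  .....
  .....
  .....
  .....

TF...
F....
.....
.....
.....
.....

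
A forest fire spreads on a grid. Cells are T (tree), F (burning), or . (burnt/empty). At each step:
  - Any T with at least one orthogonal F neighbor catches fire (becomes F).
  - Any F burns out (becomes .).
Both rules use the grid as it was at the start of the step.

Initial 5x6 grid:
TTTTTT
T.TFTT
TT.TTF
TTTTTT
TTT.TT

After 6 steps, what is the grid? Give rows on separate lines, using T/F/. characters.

Step 1: 7 trees catch fire, 2 burn out
  TTTFTT
  T.F.FF
  TT.FF.
  TTTTTF
  TTT.TT
Step 2: 6 trees catch fire, 7 burn out
  TTF.FF
  T.....
  TT....
  TTTFF.
  TTT.TF
Step 3: 3 trees catch fire, 6 burn out
  TF....
  T.....
  TT....
  TTF...
  TTT.F.
Step 4: 3 trees catch fire, 3 burn out
  F.....
  T.....
  TT....
  TF....
  TTF...
Step 5: 4 trees catch fire, 3 burn out
  ......
  F.....
  TF....
  F.....
  TF....
Step 6: 2 trees catch fire, 4 burn out
  ......
  ......
  F.....
  ......
  F.....

......
......
F.....
......
F.....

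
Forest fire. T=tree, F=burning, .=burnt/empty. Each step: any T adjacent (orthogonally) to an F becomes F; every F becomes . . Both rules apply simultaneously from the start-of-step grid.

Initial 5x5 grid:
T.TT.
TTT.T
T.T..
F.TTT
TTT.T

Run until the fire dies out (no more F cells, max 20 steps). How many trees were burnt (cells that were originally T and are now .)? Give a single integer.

Step 1: +2 fires, +1 burnt (F count now 2)
Step 2: +2 fires, +2 burnt (F count now 2)
Step 3: +3 fires, +2 burnt (F count now 3)
Step 4: +2 fires, +3 burnt (F count now 2)
Step 5: +3 fires, +2 burnt (F count now 3)
Step 6: +2 fires, +3 burnt (F count now 2)
Step 7: +1 fires, +2 burnt (F count now 1)
Step 8: +0 fires, +1 burnt (F count now 0)
Fire out after step 8
Initially T: 16, now '.': 24
Total burnt (originally-T cells now '.'): 15

Answer: 15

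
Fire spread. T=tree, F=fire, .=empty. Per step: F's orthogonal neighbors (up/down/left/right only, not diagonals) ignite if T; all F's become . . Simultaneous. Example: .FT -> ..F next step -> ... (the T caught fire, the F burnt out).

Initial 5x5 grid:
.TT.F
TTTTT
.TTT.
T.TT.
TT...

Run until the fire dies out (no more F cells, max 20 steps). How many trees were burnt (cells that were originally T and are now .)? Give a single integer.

Step 1: +1 fires, +1 burnt (F count now 1)
Step 2: +1 fires, +1 burnt (F count now 1)
Step 3: +2 fires, +1 burnt (F count now 2)
Step 4: +4 fires, +2 burnt (F count now 4)
Step 5: +4 fires, +4 burnt (F count now 4)
Step 6: +0 fires, +4 burnt (F count now 0)
Fire out after step 6
Initially T: 15, now '.': 22
Total burnt (originally-T cells now '.'): 12

Answer: 12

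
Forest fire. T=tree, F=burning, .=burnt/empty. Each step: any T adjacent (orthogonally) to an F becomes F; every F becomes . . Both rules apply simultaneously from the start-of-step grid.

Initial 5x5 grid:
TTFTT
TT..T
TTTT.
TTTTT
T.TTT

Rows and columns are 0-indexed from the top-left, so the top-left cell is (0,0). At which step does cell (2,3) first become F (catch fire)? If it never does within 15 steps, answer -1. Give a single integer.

Step 1: cell (2,3)='T' (+2 fires, +1 burnt)
Step 2: cell (2,3)='T' (+3 fires, +2 burnt)
Step 3: cell (2,3)='T' (+3 fires, +3 burnt)
Step 4: cell (2,3)='T' (+3 fires, +3 burnt)
Step 5: cell (2,3)='F' (+3 fires, +3 burnt)
  -> target ignites at step 5
Step 6: cell (2,3)='.' (+3 fires, +3 burnt)
Step 7: cell (2,3)='.' (+2 fires, +3 burnt)
Step 8: cell (2,3)='.' (+1 fires, +2 burnt)
Step 9: cell (2,3)='.' (+0 fires, +1 burnt)
  fire out at step 9

5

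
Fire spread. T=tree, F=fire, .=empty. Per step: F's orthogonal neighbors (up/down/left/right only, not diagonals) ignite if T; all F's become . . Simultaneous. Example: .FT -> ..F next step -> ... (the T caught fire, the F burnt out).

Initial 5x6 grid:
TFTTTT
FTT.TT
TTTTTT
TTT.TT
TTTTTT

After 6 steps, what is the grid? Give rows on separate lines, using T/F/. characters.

Step 1: 4 trees catch fire, 2 burn out
  F.FTTT
  .FT.TT
  FTTTTT
  TTT.TT
  TTTTTT
Step 2: 4 trees catch fire, 4 burn out
  ...FTT
  ..F.TT
  .FTTTT
  FTT.TT
  TTTTTT
Step 3: 4 trees catch fire, 4 burn out
  ....FT
  ....TT
  ..FTTT
  .FT.TT
  FTTTTT
Step 4: 5 trees catch fire, 4 burn out
  .....F
  ....FT
  ...FTT
  ..F.TT
  .FTTTT
Step 5: 3 trees catch fire, 5 burn out
  ......
  .....F
  ....FT
  ....TT
  ..FTTT
Step 6: 3 trees catch fire, 3 burn out
  ......
  ......
  .....F
  ....FT
  ...FTT

......
......
.....F
....FT
...FTT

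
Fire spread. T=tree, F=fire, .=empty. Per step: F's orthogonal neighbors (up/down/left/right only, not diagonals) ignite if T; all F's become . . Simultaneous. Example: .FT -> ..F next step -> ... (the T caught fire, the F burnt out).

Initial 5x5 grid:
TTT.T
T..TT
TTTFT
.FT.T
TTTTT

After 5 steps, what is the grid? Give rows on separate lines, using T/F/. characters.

Step 1: 6 trees catch fire, 2 burn out
  TTT.T
  T..FT
  TFF.F
  ..F.T
  TFTTT
Step 2: 5 trees catch fire, 6 burn out
  TTT.T
  T...F
  F....
  ....F
  F.FTT
Step 3: 4 trees catch fire, 5 burn out
  TTT.F
  F....
  .....
  .....
  ...FF
Step 4: 1 trees catch fire, 4 burn out
  FTT..
  .....
  .....
  .....
  .....
Step 5: 1 trees catch fire, 1 burn out
  .FT..
  .....
  .....
  .....
  .....

.FT..
.....
.....
.....
.....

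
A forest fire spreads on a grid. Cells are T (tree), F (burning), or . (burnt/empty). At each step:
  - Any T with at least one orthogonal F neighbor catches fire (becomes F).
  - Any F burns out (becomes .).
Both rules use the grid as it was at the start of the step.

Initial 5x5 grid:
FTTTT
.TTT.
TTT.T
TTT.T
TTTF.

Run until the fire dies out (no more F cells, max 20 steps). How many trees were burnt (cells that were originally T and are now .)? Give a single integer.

Step 1: +2 fires, +2 burnt (F count now 2)
Step 2: +4 fires, +2 burnt (F count now 4)
Step 3: +6 fires, +4 burnt (F count now 6)
Step 4: +4 fires, +6 burnt (F count now 4)
Step 5: +0 fires, +4 burnt (F count now 0)
Fire out after step 5
Initially T: 18, now '.': 23
Total burnt (originally-T cells now '.'): 16

Answer: 16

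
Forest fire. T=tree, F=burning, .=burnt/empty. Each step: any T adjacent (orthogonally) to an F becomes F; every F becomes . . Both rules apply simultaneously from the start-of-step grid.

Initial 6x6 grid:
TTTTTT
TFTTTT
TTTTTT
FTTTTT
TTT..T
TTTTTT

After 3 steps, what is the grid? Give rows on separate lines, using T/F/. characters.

Step 1: 7 trees catch fire, 2 burn out
  TFTTTT
  F.FTTT
  FFTTTT
  .FTTTT
  FTT..T
  TTTTTT
Step 2: 7 trees catch fire, 7 burn out
  F.FTTT
  ...FTT
  ..FTTT
  ..FTTT
  .FT..T
  FTTTTT
Step 3: 6 trees catch fire, 7 burn out
  ...FTT
  ....FT
  ...FTT
  ...FTT
  ..F..T
  .FTTTT

...FTT
....FT
...FTT
...FTT
..F..T
.FTTTT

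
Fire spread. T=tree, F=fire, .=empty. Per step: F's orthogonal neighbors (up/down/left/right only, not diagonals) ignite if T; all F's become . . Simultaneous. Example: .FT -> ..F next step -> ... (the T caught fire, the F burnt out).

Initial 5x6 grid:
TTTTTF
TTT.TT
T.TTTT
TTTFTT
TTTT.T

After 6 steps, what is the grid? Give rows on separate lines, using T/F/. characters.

Step 1: 6 trees catch fire, 2 burn out
  TTTTF.
  TTT.TF
  T.TFTT
  TTF.FT
  TTTF.T
Step 2: 8 trees catch fire, 6 burn out
  TTTF..
  TTT.F.
  T.F.FF
  TF...F
  TTF..T
Step 3: 5 trees catch fire, 8 burn out
  TTF...
  TTF...
  T.....
  F.....
  TF...F
Step 4: 4 trees catch fire, 5 burn out
  TF....
  TF....
  F.....
  ......
  F.....
Step 5: 2 trees catch fire, 4 burn out
  F.....
  F.....
  ......
  ......
  ......
Step 6: 0 trees catch fire, 2 burn out
  ......
  ......
  ......
  ......
  ......

......
......
......
......
......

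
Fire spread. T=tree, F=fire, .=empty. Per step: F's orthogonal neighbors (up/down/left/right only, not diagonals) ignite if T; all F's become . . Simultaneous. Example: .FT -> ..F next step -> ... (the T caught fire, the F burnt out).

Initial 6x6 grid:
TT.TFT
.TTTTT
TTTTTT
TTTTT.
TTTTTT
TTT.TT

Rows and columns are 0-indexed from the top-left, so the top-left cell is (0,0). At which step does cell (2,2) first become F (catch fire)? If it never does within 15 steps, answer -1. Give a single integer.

Step 1: cell (2,2)='T' (+3 fires, +1 burnt)
Step 2: cell (2,2)='T' (+3 fires, +3 burnt)
Step 3: cell (2,2)='T' (+4 fires, +3 burnt)
Step 4: cell (2,2)='F' (+4 fires, +4 burnt)
  -> target ignites at step 4
Step 5: cell (2,2)='.' (+6 fires, +4 burnt)
Step 6: cell (2,2)='.' (+5 fires, +6 burnt)
Step 7: cell (2,2)='.' (+3 fires, +5 burnt)
Step 8: cell (2,2)='.' (+2 fires, +3 burnt)
Step 9: cell (2,2)='.' (+1 fires, +2 burnt)
Step 10: cell (2,2)='.' (+0 fires, +1 burnt)
  fire out at step 10

4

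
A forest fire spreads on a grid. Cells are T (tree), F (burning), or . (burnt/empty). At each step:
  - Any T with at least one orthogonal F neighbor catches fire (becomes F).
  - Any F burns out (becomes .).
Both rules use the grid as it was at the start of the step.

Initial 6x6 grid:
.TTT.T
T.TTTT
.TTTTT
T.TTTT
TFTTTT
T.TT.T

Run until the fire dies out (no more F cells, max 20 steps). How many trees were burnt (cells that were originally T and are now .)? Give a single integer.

Answer: 27

Derivation:
Step 1: +2 fires, +1 burnt (F count now 2)
Step 2: +5 fires, +2 burnt (F count now 5)
Step 3: +4 fires, +5 burnt (F count now 4)
Step 4: +5 fires, +4 burnt (F count now 5)
Step 5: +5 fires, +5 burnt (F count now 5)
Step 6: +4 fires, +5 burnt (F count now 4)
Step 7: +1 fires, +4 burnt (F count now 1)
Step 8: +1 fires, +1 burnt (F count now 1)
Step 9: +0 fires, +1 burnt (F count now 0)
Fire out after step 9
Initially T: 28, now '.': 35
Total burnt (originally-T cells now '.'): 27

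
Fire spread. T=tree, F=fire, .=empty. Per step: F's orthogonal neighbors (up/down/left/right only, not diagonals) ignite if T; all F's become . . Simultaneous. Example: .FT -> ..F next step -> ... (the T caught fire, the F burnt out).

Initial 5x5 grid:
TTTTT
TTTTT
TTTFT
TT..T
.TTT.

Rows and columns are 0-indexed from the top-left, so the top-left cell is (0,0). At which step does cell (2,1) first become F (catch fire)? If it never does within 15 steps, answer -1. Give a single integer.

Step 1: cell (2,1)='T' (+3 fires, +1 burnt)
Step 2: cell (2,1)='F' (+5 fires, +3 burnt)
  -> target ignites at step 2
Step 3: cell (2,1)='.' (+5 fires, +5 burnt)
Step 4: cell (2,1)='.' (+4 fires, +5 burnt)
Step 5: cell (2,1)='.' (+2 fires, +4 burnt)
Step 6: cell (2,1)='.' (+1 fires, +2 burnt)
Step 7: cell (2,1)='.' (+0 fires, +1 burnt)
  fire out at step 7

2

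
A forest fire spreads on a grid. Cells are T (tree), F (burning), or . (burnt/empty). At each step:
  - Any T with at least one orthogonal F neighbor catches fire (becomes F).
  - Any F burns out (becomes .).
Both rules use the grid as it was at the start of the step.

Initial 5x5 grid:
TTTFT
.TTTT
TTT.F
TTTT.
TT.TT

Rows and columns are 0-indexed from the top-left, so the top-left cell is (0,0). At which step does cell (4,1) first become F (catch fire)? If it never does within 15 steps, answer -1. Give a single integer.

Step 1: cell (4,1)='T' (+4 fires, +2 burnt)
Step 2: cell (4,1)='T' (+2 fires, +4 burnt)
Step 3: cell (4,1)='T' (+3 fires, +2 burnt)
Step 4: cell (4,1)='T' (+2 fires, +3 burnt)
Step 5: cell (4,1)='T' (+3 fires, +2 burnt)
Step 6: cell (4,1)='F' (+3 fires, +3 burnt)
  -> target ignites at step 6
Step 7: cell (4,1)='.' (+2 fires, +3 burnt)
Step 8: cell (4,1)='.' (+0 fires, +2 burnt)
  fire out at step 8

6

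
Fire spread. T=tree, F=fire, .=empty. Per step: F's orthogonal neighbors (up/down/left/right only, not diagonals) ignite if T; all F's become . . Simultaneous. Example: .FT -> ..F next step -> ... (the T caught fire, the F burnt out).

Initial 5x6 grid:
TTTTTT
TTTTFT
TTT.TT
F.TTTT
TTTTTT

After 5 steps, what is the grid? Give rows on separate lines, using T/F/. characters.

Step 1: 6 trees catch fire, 2 burn out
  TTTTFT
  TTTF.F
  FTT.FT
  ..TTTT
  FTTTTT
Step 2: 8 trees catch fire, 6 burn out
  TTTF.F
  FTF...
  .FT..F
  ..TTFT
  .FTTTT
Step 3: 8 trees catch fire, 8 burn out
  FTF...
  .F....
  ..F...
  ..TF.F
  ..FTFT
Step 4: 4 trees catch fire, 8 burn out
  .F....
  ......
  ......
  ..F...
  ...F.F
Step 5: 0 trees catch fire, 4 burn out
  ......
  ......
  ......
  ......
  ......

......
......
......
......
......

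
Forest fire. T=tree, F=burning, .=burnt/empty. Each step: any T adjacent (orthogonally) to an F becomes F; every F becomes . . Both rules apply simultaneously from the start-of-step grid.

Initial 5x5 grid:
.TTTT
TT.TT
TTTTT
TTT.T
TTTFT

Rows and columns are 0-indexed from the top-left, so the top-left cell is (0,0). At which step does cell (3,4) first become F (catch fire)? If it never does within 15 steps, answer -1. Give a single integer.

Step 1: cell (3,4)='T' (+2 fires, +1 burnt)
Step 2: cell (3,4)='F' (+3 fires, +2 burnt)
  -> target ignites at step 2
Step 3: cell (3,4)='.' (+4 fires, +3 burnt)
Step 4: cell (3,4)='.' (+4 fires, +4 burnt)
Step 5: cell (3,4)='.' (+4 fires, +4 burnt)
Step 6: cell (3,4)='.' (+3 fires, +4 burnt)
Step 7: cell (3,4)='.' (+1 fires, +3 burnt)
Step 8: cell (3,4)='.' (+0 fires, +1 burnt)
  fire out at step 8

2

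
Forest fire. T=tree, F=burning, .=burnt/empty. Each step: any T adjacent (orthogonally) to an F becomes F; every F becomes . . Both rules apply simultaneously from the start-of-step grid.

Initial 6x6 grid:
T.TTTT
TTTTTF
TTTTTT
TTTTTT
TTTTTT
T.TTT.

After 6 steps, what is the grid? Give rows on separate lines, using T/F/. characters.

Step 1: 3 trees catch fire, 1 burn out
  T.TTTF
  TTTTF.
  TTTTTF
  TTTTTT
  TTTTTT
  T.TTT.
Step 2: 4 trees catch fire, 3 burn out
  T.TTF.
  TTTF..
  TTTTF.
  TTTTTF
  TTTTTT
  T.TTT.
Step 3: 5 trees catch fire, 4 burn out
  T.TF..
  TTF...
  TTTF..
  TTTTF.
  TTTTTF
  T.TTT.
Step 4: 5 trees catch fire, 5 burn out
  T.F...
  TF....
  TTF...
  TTTF..
  TTTTF.
  T.TTT.
Step 5: 5 trees catch fire, 5 burn out
  T.....
  F.....
  TF....
  TTF...
  TTTF..
  T.TTF.
Step 6: 5 trees catch fire, 5 burn out
  F.....
  ......
  F.....
  TF....
  TTF...
  T.TF..

F.....
......
F.....
TF....
TTF...
T.TF..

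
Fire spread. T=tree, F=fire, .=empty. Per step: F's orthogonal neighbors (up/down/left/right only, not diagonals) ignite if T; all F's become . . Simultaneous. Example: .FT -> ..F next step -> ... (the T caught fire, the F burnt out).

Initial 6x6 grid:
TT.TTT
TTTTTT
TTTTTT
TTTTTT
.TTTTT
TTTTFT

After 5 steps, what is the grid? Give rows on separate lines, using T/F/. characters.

Step 1: 3 trees catch fire, 1 burn out
  TT.TTT
  TTTTTT
  TTTTTT
  TTTTTT
  .TTTFT
  TTTF.F
Step 2: 4 trees catch fire, 3 burn out
  TT.TTT
  TTTTTT
  TTTTTT
  TTTTFT
  .TTF.F
  TTF...
Step 3: 5 trees catch fire, 4 burn out
  TT.TTT
  TTTTTT
  TTTTFT
  TTTF.F
  .TF...
  TF....
Step 4: 6 trees catch fire, 5 burn out
  TT.TTT
  TTTTFT
  TTTF.F
  TTF...
  .F....
  F.....
Step 5: 5 trees catch fire, 6 burn out
  TT.TFT
  TTTF.F
  TTF...
  TF....
  ......
  ......

TT.TFT
TTTF.F
TTF...
TF....
......
......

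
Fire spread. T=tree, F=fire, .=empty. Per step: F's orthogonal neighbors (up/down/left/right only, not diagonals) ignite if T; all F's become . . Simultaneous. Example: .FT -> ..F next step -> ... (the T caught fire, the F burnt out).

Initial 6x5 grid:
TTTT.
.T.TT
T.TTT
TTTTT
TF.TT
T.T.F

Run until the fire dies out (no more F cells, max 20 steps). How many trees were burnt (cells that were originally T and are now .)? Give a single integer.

Step 1: +3 fires, +2 burnt (F count now 3)
Step 2: +5 fires, +3 burnt (F count now 5)
Step 3: +4 fires, +5 burnt (F count now 4)
Step 4: +2 fires, +4 burnt (F count now 2)
Step 5: +1 fires, +2 burnt (F count now 1)
Step 6: +1 fires, +1 burnt (F count now 1)
Step 7: +1 fires, +1 burnt (F count now 1)
Step 8: +1 fires, +1 burnt (F count now 1)
Step 9: +2 fires, +1 burnt (F count now 2)
Step 10: +0 fires, +2 burnt (F count now 0)
Fire out after step 10
Initially T: 21, now '.': 29
Total burnt (originally-T cells now '.'): 20

Answer: 20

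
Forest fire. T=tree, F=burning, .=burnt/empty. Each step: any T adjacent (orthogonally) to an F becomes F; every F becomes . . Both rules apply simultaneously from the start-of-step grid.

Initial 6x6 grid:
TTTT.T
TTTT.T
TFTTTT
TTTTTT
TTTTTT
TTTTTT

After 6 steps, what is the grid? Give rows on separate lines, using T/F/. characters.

Step 1: 4 trees catch fire, 1 burn out
  TTTT.T
  TFTT.T
  F.FTTT
  TFTTTT
  TTTTTT
  TTTTTT
Step 2: 7 trees catch fire, 4 burn out
  TFTT.T
  F.FT.T
  ...FTT
  F.FTTT
  TFTTTT
  TTTTTT
Step 3: 8 trees catch fire, 7 burn out
  F.FT.T
  ...F.T
  ....FT
  ...FTT
  F.FTTT
  TFTTTT
Step 4: 6 trees catch fire, 8 burn out
  ...F.T
  .....T
  .....F
  ....FT
  ...FTT
  F.FTTT
Step 5: 4 trees catch fire, 6 burn out
  .....T
  .....F
  ......
  .....F
  ....FT
  ...FTT
Step 6: 3 trees catch fire, 4 burn out
  .....F
  ......
  ......
  ......
  .....F
  ....FT

.....F
......
......
......
.....F
....FT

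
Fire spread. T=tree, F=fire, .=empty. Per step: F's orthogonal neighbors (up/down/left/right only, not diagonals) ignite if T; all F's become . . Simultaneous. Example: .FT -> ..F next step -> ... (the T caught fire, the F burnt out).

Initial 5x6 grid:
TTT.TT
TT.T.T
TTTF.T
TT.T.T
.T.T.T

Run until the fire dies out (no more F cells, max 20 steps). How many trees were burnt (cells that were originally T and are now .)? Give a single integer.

Step 1: +3 fires, +1 burnt (F count now 3)
Step 2: +2 fires, +3 burnt (F count now 2)
Step 3: +3 fires, +2 burnt (F count now 3)
Step 4: +4 fires, +3 burnt (F count now 4)
Step 5: +2 fires, +4 burnt (F count now 2)
Step 6: +0 fires, +2 burnt (F count now 0)
Fire out after step 6
Initially T: 20, now '.': 24
Total burnt (originally-T cells now '.'): 14

Answer: 14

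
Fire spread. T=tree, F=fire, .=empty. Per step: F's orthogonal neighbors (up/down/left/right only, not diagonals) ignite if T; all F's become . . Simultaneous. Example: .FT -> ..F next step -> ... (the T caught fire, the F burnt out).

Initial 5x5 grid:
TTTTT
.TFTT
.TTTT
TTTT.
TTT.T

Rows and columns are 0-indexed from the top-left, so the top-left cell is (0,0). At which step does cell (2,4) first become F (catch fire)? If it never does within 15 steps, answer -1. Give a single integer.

Step 1: cell (2,4)='T' (+4 fires, +1 burnt)
Step 2: cell (2,4)='T' (+6 fires, +4 burnt)
Step 3: cell (2,4)='F' (+6 fires, +6 burnt)
  -> target ignites at step 3
Step 4: cell (2,4)='.' (+2 fires, +6 burnt)
Step 5: cell (2,4)='.' (+1 fires, +2 burnt)
Step 6: cell (2,4)='.' (+0 fires, +1 burnt)
  fire out at step 6

3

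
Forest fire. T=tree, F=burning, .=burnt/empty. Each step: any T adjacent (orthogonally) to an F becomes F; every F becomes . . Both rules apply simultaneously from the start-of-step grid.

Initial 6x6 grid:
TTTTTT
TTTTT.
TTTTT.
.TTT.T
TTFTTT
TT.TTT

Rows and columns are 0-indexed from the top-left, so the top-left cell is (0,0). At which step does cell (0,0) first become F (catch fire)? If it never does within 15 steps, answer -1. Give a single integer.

Step 1: cell (0,0)='T' (+3 fires, +1 burnt)
Step 2: cell (0,0)='T' (+7 fires, +3 burnt)
Step 3: cell (0,0)='T' (+6 fires, +7 burnt)
Step 4: cell (0,0)='T' (+7 fires, +6 burnt)
Step 5: cell (0,0)='T' (+4 fires, +7 burnt)
Step 6: cell (0,0)='F' (+2 fires, +4 burnt)
  -> target ignites at step 6
Step 7: cell (0,0)='.' (+1 fires, +2 burnt)
Step 8: cell (0,0)='.' (+0 fires, +1 burnt)
  fire out at step 8

6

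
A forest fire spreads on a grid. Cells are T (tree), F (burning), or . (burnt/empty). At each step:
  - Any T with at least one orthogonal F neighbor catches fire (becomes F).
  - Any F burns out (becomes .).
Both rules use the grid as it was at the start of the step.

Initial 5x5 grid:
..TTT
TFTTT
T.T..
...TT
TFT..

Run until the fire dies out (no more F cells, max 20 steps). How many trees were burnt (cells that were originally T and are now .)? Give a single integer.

Step 1: +4 fires, +2 burnt (F count now 4)
Step 2: +4 fires, +4 burnt (F count now 4)
Step 3: +2 fires, +4 burnt (F count now 2)
Step 4: +1 fires, +2 burnt (F count now 1)
Step 5: +0 fires, +1 burnt (F count now 0)
Fire out after step 5
Initially T: 13, now '.': 23
Total burnt (originally-T cells now '.'): 11

Answer: 11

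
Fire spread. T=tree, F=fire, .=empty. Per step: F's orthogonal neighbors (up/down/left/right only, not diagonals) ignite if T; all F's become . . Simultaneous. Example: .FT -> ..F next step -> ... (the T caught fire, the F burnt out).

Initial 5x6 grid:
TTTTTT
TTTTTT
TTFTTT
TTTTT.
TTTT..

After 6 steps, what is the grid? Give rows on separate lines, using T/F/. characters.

Step 1: 4 trees catch fire, 1 burn out
  TTTTTT
  TTFTTT
  TF.FTT
  TTFTT.
  TTTT..
Step 2: 8 trees catch fire, 4 burn out
  TTFTTT
  TF.FTT
  F...FT
  TF.FT.
  TTFT..
Step 3: 9 trees catch fire, 8 burn out
  TF.FTT
  F...FT
  .....F
  F...F.
  TF.F..
Step 4: 4 trees catch fire, 9 burn out
  F...FT
  .....F
  ......
  ......
  F.....
Step 5: 1 trees catch fire, 4 burn out
  .....F
  ......
  ......
  ......
  ......
Step 6: 0 trees catch fire, 1 burn out
  ......
  ......
  ......
  ......
  ......

......
......
......
......
......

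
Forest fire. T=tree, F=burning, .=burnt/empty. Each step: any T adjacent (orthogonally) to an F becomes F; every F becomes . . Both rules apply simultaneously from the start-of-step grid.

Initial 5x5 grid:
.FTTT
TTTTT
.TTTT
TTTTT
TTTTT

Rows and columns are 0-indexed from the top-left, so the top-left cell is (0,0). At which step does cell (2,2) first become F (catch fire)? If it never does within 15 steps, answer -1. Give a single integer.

Step 1: cell (2,2)='T' (+2 fires, +1 burnt)
Step 2: cell (2,2)='T' (+4 fires, +2 burnt)
Step 3: cell (2,2)='F' (+4 fires, +4 burnt)
  -> target ignites at step 3
Step 4: cell (2,2)='.' (+5 fires, +4 burnt)
Step 5: cell (2,2)='.' (+4 fires, +5 burnt)
Step 6: cell (2,2)='.' (+2 fires, +4 burnt)
Step 7: cell (2,2)='.' (+1 fires, +2 burnt)
Step 8: cell (2,2)='.' (+0 fires, +1 burnt)
  fire out at step 8

3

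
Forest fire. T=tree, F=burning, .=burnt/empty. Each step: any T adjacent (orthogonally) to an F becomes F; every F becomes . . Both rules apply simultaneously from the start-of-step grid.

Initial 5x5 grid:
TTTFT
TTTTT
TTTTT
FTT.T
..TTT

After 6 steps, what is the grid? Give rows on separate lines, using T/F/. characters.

Step 1: 5 trees catch fire, 2 burn out
  TTF.F
  TTTFT
  FTTTT
  .FT.T
  ..TTT
Step 2: 7 trees catch fire, 5 burn out
  TF...
  FTF.F
  .FTFT
  ..F.T
  ..TTT
Step 3: 5 trees catch fire, 7 burn out
  F....
  .F...
  ..F.F
  ....T
  ..FTT
Step 4: 2 trees catch fire, 5 burn out
  .....
  .....
  .....
  ....F
  ...FT
Step 5: 1 trees catch fire, 2 burn out
  .....
  .....
  .....
  .....
  ....F
Step 6: 0 trees catch fire, 1 burn out
  .....
  .....
  .....
  .....
  .....

.....
.....
.....
.....
.....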